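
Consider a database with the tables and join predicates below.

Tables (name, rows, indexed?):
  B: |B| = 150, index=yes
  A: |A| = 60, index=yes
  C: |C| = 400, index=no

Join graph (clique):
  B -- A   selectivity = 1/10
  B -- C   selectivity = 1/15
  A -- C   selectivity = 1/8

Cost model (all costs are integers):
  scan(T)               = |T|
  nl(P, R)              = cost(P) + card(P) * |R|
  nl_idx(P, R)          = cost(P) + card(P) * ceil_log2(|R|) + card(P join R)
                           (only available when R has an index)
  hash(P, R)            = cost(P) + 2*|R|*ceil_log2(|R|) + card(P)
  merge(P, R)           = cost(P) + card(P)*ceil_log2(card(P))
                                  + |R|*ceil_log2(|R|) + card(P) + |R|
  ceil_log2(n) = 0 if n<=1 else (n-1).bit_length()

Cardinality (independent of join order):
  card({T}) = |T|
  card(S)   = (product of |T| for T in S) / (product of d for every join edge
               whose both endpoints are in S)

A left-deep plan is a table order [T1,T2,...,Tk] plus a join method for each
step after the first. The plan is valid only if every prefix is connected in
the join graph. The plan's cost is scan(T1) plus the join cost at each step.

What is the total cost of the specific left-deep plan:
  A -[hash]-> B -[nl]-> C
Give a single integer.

362520

step 1: scan A: cost=60, card=60
step 2: join B via hash
    card(P join B) = 60*150/(10) = 900
    cost = 60 + 2*150*8 + 60 = 2520
step 3: join C via nl
    card(P join C) = 900*400/(15*8) = 3000
    cost = 2520 + 900*400 = 362520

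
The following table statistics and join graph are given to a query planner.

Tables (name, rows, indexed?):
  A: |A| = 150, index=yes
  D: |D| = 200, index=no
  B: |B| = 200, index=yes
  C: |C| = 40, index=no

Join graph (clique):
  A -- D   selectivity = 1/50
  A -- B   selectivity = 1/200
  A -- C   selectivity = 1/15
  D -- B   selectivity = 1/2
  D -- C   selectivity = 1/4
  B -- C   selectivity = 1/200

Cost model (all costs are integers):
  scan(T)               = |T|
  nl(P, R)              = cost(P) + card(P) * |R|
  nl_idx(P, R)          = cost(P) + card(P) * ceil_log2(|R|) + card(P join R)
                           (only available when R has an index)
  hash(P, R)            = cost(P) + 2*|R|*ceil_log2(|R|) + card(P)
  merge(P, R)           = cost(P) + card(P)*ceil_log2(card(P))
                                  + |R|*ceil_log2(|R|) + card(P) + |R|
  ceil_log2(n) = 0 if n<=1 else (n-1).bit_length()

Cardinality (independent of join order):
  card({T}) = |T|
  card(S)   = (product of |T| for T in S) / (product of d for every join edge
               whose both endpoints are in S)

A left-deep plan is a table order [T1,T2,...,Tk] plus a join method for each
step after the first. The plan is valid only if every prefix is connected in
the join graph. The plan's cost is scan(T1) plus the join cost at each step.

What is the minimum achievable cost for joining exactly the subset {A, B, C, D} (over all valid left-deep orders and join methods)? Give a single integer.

Selinger DP over subsets of {A,B,C,D}:
  {A}: scan cost=150, card=150
  {D}: scan cost=200, card=200
  {B}: scan cost=200, card=200
  {C}: scan cost=40, card=40
  {AD}: card=600; try (A,nl_idx)→2400, (A,hash)→2800, (D,merge)→3300, (A,merge)→3350, (D,hash)→3500, (D,nl)→30150 …(+1); best=2400 via (A,nl_idx)
  {AB}: card=150; try (B,nl_idx)→1500, (A,nl_idx)→1950, (A,hash)→2800, (B,merge)→3300, (A,merge)→3350, (B,hash)→3500 …(+2); best=1500 via (B,nl_idx)
  {AC}: card=400; try (A,nl_idx)→760, (C,hash)→780, (A,merge)→1670, (C,merge)→1780, (A,hash)→2480, (A,nl)→6040 …(+1); best=760 via (A,nl_idx)
  {BD}: card=20000; try (D,hash)→3600, (B,hash)→3600, (D,merge)→3800, (B,merge)→3800, (B,nl_idx)→21800, (D,nl)→40200 …(+1); best=3600 via (D,hash)
  {CD}: card=2000; try (C,hash)→880, (D,merge)→2120, (C,merge)→2280, (D,hash)→3280, (D,nl)→8040, (C,nl)→8200; best=880 via (C,hash)
  {BC}: card=40; try (B,nl_idx)→400, (C,hash)→880, (B,merge)→2120, (C,merge)→2280, (B,hash)→3280, (B,nl)→8040 …(+1); best=400 via (B,nl_idx)
  {ABD}: card=300; try (D,merge)→4650, (D,hash)→4850, (B,hash)→6200, (B,nl_idx)→7500, (B,merge)→10800, (A,hash)→26000 …(+5); best=4650 via (D,merge)
  {ACD}: card=400; try (C,hash)→3480, (D,hash)→4360, (A,hash)→5280, (D,merge)→6560, (C,merge)→9280, (A,nl_idx)→17280 …(+4); best=3480 via (C,hash)
  {ABC}: card=2; try (A,nl_idx)→722, (A,merge)→2030, (C,hash)→2130, (A,hash)→2840, (C,merge)→3130, (B,nl_idx)→3962 …(+5); best=722 via (A,nl_idx)
  {BCD}: card=1000; try (D,merge)→2480, (D,hash)→3640, (B,hash)→6080, (D,nl)→8400, (B,nl_idx)→17880, (C,hash)→24080 …(+4); best=2480 via (D,merge)
  {ABCD}: card=1; try (D,nl)→1122, (D,merge)→2526, (D,hash)→3924, (C,hash)→5430, (A,hash)→5880, (B,nl_idx)→6681 …(+8); best=1122 via (D,nl)

1122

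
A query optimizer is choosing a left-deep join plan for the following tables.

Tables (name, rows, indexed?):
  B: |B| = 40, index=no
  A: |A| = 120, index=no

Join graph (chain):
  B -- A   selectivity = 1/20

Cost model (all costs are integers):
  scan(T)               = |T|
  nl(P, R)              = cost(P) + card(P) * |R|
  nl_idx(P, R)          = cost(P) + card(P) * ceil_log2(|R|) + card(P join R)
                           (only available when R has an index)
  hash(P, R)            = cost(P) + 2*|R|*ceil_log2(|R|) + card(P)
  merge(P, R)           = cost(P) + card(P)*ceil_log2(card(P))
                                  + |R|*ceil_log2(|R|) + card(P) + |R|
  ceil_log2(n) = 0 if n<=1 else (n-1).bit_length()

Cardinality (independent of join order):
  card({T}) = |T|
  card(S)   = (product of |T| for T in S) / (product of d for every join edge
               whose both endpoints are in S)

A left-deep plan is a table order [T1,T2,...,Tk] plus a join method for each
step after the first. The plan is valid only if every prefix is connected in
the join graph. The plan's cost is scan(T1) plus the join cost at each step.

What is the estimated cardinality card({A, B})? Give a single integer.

Tables in S: A(120), B(40)
Edges inside S: B-A(d=20)
numerator = 120 * 40 = 4800
denominator = 20 = 20
card(S) = 4800 / 20 = 240

240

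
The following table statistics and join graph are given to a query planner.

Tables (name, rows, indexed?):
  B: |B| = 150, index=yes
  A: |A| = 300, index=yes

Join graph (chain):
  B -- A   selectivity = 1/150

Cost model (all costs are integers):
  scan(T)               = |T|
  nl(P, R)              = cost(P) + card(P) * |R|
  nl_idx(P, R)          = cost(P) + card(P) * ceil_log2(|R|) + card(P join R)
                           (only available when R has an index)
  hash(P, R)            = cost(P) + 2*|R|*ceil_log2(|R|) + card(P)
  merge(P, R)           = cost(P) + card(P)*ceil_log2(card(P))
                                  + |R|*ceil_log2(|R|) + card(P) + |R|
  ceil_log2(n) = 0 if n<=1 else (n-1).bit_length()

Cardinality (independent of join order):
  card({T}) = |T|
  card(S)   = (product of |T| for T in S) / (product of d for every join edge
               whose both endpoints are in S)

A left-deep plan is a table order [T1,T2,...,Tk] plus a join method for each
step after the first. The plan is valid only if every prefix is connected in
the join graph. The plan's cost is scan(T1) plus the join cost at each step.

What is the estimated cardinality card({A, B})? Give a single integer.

300

Tables in S: A(300), B(150)
Edges inside S: B-A(d=150)
numerator = 300 * 150 = 45000
denominator = 150 = 150
card(S) = 45000 / 150 = 300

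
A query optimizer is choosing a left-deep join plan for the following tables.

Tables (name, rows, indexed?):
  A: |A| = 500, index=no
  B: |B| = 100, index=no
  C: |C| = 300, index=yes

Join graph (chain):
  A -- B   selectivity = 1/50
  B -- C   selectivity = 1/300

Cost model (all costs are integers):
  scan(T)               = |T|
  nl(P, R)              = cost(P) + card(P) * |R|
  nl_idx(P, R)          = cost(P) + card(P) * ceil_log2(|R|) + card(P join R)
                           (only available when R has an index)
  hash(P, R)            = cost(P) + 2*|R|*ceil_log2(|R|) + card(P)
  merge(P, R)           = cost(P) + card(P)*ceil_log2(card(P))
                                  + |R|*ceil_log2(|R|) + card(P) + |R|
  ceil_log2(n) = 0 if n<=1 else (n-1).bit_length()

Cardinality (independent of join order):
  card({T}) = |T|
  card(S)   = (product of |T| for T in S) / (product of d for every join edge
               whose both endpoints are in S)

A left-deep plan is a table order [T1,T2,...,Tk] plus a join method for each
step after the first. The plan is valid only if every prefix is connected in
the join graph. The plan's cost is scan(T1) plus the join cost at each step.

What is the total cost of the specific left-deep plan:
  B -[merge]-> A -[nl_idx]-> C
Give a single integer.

step 1: scan B: cost=100, card=100
step 2: join A via merge
    card(P join A) = 100*500/(50) = 1000
    cost = 100 + 100*7 + 500*9 + 100 + 500 = 5900
step 3: join C via nl_idx
    card(P join C) = 1000*300/(300) = 1000
    cost = 5900 + 1000*9 + 1000 = 15900

15900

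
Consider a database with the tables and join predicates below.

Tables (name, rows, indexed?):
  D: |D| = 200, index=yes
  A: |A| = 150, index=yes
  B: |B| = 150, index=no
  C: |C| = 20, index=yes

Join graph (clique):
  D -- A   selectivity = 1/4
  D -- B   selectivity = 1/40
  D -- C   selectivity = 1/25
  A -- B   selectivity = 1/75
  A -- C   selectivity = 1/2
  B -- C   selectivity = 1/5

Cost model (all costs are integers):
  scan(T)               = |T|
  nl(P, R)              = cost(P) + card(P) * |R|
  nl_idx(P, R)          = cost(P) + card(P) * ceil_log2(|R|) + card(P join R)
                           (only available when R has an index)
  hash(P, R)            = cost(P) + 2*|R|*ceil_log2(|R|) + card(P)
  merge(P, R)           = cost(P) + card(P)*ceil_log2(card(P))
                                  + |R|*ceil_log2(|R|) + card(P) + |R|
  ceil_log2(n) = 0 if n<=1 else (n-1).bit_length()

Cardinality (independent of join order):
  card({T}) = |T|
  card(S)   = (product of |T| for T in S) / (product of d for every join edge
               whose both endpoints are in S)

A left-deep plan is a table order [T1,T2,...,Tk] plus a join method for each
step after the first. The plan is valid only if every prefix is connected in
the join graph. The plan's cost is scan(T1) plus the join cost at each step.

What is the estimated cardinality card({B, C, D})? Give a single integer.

Tables in S: B(150), C(20), D(200)
Edges inside S: D-B(d=40), D-C(d=25), B-C(d=5)
numerator = 150 * 20 * 200 = 600000
denominator = 40 * 25 * 5 = 5000
card(S) = 600000 / 5000 = 120

120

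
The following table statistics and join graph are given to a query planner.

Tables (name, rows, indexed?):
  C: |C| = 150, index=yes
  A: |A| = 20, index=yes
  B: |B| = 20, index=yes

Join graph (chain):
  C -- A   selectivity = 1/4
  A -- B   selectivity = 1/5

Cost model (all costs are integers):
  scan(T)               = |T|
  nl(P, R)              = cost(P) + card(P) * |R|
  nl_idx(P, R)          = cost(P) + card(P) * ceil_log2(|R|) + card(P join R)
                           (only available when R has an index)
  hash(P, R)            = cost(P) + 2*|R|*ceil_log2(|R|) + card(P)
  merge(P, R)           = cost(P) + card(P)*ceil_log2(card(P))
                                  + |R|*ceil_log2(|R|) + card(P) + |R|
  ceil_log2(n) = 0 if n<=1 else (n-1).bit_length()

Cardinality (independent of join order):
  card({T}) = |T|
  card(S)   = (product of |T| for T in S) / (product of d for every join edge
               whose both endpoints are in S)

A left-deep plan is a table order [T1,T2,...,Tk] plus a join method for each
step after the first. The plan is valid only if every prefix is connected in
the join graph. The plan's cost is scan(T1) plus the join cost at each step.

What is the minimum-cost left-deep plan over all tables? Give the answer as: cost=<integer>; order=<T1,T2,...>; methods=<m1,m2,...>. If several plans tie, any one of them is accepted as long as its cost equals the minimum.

Selinger DP (subsets sized 1..n):
  {C}: scan cost=150, card=150
  {A}: scan cost=20, card=20
  {B}: scan cost=20, card=20
  {AC}: card=750; try (A,hash)→500, (C,nl_idx)→930, (C,merge)→1490, (A,merge)→1620, (A,nl_idx)→1650, (C,hash)→2440 …(+2); best=500 via (A,hash)
  {AB}: card=80; try (B,nl_idx)→200, (A,nl_idx)→200, (B,hash)→240, (A,hash)→240, (B,merge)→260, (A,merge)→260 …(+2); best=200 via (B,nl_idx)
  {ABC}: card=3000; try (B,hash)→1450, (C,merge)→2190, (C,hash)→2680, (C,nl_idx)→3840, (B,nl_idx)→7250, (B,merge)→8870 …(+2); best=1450 via (B,hash)

cost=1450; order=C,A,B; methods=hash,hash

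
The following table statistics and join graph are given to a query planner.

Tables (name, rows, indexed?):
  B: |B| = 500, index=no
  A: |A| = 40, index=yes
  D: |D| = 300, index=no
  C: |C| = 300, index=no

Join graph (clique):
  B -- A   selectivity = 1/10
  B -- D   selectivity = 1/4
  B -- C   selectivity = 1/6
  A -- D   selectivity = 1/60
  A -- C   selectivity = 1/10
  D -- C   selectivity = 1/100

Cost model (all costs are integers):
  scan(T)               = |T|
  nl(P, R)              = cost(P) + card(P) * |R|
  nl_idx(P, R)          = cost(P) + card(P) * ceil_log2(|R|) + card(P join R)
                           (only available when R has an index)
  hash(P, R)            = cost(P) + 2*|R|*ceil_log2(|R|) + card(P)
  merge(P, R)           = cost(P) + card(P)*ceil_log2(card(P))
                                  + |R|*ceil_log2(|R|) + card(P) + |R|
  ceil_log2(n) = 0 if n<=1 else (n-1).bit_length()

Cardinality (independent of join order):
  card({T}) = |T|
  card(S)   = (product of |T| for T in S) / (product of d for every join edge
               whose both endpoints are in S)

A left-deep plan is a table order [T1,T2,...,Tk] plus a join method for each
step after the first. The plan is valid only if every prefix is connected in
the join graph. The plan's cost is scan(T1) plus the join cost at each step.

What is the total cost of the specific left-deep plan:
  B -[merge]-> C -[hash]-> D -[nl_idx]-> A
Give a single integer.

151525

step 1: scan B: cost=500, card=500
step 2: join C via merge
    card(P join C) = 500*300/(6) = 25000
    cost = 500 + 500*9 + 300*9 + 500 + 300 = 8500
step 3: join D via hash
    card(P join D) = 25000*300/(4*100) = 18750
    cost = 8500 + 2*300*9 + 25000 = 38900
step 4: join A via nl_idx
    card(P join A) = 18750*40/(10*60*10) = 125
    cost = 38900 + 18750*6 + 125 = 151525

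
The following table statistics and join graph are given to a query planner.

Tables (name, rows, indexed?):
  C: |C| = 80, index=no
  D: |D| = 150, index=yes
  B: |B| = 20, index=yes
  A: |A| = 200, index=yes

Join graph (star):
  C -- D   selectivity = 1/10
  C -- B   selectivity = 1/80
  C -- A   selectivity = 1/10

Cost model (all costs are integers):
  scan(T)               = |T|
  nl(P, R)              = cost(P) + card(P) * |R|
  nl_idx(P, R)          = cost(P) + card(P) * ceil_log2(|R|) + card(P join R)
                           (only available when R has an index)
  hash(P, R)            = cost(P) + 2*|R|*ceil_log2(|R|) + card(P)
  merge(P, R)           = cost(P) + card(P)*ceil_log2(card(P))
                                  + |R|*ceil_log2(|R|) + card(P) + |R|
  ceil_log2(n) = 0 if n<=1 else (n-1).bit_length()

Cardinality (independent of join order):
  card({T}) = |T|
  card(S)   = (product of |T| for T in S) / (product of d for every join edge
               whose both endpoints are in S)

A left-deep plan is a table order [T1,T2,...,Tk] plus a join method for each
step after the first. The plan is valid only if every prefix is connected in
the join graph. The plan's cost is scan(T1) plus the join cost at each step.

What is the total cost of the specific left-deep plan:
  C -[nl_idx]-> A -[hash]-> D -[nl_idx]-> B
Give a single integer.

132320

step 1: scan C: cost=80, card=80
step 2: join A via nl_idx
    card(P join A) = 80*200/(10) = 1600
    cost = 80 + 80*8 + 1600 = 2320
step 3: join D via hash
    card(P join D) = 1600*150/(10) = 24000
    cost = 2320 + 2*150*8 + 1600 = 6320
step 4: join B via nl_idx
    card(P join B) = 24000*20/(80) = 6000
    cost = 6320 + 24000*5 + 6000 = 132320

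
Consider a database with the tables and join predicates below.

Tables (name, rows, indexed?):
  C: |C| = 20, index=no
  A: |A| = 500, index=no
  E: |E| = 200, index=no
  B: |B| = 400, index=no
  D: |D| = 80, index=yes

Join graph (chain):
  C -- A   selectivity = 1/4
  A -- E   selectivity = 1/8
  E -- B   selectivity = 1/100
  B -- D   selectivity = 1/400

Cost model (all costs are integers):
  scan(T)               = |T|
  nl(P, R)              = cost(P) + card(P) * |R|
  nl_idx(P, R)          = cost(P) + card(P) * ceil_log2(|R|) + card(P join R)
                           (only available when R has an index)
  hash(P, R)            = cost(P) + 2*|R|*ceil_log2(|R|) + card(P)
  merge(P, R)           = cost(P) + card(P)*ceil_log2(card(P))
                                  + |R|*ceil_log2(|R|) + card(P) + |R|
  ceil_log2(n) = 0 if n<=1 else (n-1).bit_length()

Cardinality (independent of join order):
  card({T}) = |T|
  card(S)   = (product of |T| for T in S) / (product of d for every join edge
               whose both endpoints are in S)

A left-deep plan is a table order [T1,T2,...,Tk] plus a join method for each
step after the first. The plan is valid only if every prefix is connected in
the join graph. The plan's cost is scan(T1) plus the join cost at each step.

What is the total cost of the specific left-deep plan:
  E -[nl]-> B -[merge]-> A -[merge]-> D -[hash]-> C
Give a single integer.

step 1: scan E: cost=200, card=200
step 2: join B via nl
    card(P join B) = 200*400/(100) = 800
    cost = 200 + 200*400 = 80200
step 3: join A via merge
    card(P join A) = 800*500/(8) = 50000
    cost = 80200 + 800*10 + 500*9 + 800 + 500 = 94000
step 4: join D via merge
    card(P join D) = 50000*80/(400) = 10000
    cost = 94000 + 50000*16 + 80*7 + 50000 + 80 = 944640
step 5: join C via hash
    card(P join C) = 10000*20/(4) = 50000
    cost = 944640 + 2*20*5 + 10000 = 954840

954840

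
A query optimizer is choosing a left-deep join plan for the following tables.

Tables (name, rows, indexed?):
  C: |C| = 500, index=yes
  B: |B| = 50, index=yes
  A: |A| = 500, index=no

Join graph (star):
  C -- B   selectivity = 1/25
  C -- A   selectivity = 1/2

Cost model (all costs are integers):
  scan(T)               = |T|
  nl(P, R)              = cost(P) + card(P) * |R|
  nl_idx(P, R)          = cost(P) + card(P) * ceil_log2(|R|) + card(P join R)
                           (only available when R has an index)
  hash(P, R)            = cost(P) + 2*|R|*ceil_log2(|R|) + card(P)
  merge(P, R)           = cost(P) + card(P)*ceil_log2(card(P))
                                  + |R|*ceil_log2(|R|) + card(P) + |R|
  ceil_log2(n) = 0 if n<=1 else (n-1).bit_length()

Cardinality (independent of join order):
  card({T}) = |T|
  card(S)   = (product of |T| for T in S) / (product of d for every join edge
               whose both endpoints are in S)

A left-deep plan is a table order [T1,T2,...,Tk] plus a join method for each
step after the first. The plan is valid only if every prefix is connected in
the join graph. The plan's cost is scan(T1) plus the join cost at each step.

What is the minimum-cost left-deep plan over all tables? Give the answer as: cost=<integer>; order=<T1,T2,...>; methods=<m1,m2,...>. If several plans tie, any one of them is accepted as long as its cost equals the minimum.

Selinger DP (subsets sized 1..n):
  {C}: scan cost=500, card=500
  {B}: scan cost=50, card=50
  {A}: scan cost=500, card=500
  {BC}: card=1000; try (C,nl_idx)→1500, (B,hash)→1600, (B,nl_idx)→4500, (C,merge)→5400, (B,merge)→5850, (C,hash)→9100 …(+2); best=1500 via (C,nl_idx)
  {AC}: card=125000; try (C,hash)→10000, (A,hash)→10000, (C,merge)→10500, (A,merge)→10500, (C,nl_idx)→130000, (C,nl)→250500 …(+1); best=10000 via (C,hash)
  {ABC}: card=250000; try (A,hash)→11500, (A,merge)→17500, (B,hash)→135600, (A,nl)→501500, (B,nl_idx)→1010000, (B,merge)→2260350 …(+1); best=11500 via (A,hash)

cost=11500; order=B,C,A; methods=nl_idx,hash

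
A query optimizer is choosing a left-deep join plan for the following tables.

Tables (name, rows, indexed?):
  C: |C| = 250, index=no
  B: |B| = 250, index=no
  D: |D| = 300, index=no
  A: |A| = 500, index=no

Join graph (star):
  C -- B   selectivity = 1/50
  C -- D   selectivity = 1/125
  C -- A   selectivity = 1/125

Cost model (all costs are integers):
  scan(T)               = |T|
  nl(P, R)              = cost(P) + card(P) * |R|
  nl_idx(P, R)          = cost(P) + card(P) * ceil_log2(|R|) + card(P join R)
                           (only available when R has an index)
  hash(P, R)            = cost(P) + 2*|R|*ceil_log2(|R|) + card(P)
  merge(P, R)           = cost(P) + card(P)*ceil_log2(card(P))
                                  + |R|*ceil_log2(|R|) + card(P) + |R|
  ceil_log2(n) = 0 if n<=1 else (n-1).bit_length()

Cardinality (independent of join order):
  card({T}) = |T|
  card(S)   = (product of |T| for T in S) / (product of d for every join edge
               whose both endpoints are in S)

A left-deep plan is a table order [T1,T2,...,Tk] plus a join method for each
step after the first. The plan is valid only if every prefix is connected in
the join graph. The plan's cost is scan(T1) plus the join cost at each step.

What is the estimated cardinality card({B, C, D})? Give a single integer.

Tables in S: B(250), C(250), D(300)
Edges inside S: C-B(d=50), C-D(d=125)
numerator = 250 * 250 * 300 = 18750000
denominator = 50 * 125 = 6250
card(S) = 18750000 / 6250 = 3000

3000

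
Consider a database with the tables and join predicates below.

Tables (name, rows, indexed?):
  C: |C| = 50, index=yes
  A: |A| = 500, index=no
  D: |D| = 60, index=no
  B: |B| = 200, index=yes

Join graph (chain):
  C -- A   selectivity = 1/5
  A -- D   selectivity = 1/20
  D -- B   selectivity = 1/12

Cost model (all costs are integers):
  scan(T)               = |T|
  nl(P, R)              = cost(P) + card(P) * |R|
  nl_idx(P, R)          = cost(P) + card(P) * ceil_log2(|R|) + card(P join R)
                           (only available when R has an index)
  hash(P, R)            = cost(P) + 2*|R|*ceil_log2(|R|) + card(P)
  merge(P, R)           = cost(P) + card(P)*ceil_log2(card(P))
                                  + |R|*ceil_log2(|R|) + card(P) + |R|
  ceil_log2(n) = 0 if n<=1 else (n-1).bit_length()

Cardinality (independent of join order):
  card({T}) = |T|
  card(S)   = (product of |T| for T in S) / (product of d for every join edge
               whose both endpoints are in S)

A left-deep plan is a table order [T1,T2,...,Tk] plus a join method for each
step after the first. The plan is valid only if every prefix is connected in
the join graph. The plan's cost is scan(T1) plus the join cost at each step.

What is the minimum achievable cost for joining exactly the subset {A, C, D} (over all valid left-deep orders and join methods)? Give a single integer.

3820

Selinger DP over subsets of {A,C,D}:
  {C}: scan cost=50, card=50
  {A}: scan cost=500, card=500
  {D}: scan cost=60, card=60
  {AC}: card=5000; try (C,hash)→1600, (A,merge)→5400, (C,merge)→5850, (C,nl_idx)→8500, (A,hash)→9100, (A,nl)→25050 …(+1); best=1600 via (C,hash)
  {AD}: card=1500; try (D,hash)→1720, (A,merge)→5480, (D,merge)→5920, (A,hash)→9120, (A,nl)→30060, (D,nl)→30500; best=1720 via (D,hash)
  {ACD}: card=15000; try (C,hash)→3820, (D,hash)→7320, (C,merge)→20070, (C,nl_idx)→25720, (D,merge)→72020, (C,nl)→76720 …(+1); best=3820 via (C,hash)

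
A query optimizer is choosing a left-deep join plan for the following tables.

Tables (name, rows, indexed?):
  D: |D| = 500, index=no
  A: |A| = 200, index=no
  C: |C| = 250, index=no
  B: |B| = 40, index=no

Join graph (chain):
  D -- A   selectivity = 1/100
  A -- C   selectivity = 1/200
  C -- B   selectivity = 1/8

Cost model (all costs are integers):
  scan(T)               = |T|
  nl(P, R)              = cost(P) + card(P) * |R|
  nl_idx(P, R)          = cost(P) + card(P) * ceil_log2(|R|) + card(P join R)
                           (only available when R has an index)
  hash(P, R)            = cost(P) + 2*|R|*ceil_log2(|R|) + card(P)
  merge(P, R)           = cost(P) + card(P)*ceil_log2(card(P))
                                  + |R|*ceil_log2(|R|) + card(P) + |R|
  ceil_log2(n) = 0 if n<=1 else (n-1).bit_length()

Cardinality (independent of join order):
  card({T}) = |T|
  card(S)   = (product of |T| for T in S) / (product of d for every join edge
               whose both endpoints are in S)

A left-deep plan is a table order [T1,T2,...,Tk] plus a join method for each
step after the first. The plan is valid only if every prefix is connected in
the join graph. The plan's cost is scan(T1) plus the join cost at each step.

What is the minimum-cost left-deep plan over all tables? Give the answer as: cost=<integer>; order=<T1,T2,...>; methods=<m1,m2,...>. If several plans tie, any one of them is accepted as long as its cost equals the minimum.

cost=10930; order=D,A,C,B; methods=hash,hash,hash

Selinger DP (subsets sized 1..n):
  {D}: scan cost=500, card=500
  {A}: scan cost=200, card=200
  {C}: scan cost=250, card=250
  {B}: scan cost=40, card=40
  {AD}: card=1000; try (A,hash)→4200, (D,merge)→7000, (A,merge)→7300, (D,hash)→9400, (D,nl)→100200, (A,nl)→100500; best=4200 via (A,hash)
  {AC}: card=250; try (A,hash)→3700, (C,merge)→4250, (A,merge)→4300, (C,hash)→4400, (C,nl)→50200, (A,nl)→50250; best=3700 via (A,hash)
  {BC}: card=1250; try (B,hash)→980, (C,merge)→2570, (B,merge)→2780, (C,hash)→4080, (C,nl)→10040, (B,nl)→10250; best=980 via (B,hash)
  {ACD}: card=1250; try (C,hash)→9200, (D,merge)→10950, (D,hash)→12950, (C,merge)→17450, (D,nl)→128700, (C,nl)→254200; best=9200 via (C,hash)
  {ABC}: card=1250; try (B,hash)→4430, (A,hash)→5430, (B,merge)→6230, (B,nl)→13700, (A,merge)→17780, (A,nl)→250980; best=4430 via (B,hash)
  {ABCD}: card=6250; try (B,hash)→10930, (D,hash)→14680, (D,merge)→24430, (B,merge)→24480, (B,nl)→59200, (D,nl)→629430; best=10930 via (B,hash)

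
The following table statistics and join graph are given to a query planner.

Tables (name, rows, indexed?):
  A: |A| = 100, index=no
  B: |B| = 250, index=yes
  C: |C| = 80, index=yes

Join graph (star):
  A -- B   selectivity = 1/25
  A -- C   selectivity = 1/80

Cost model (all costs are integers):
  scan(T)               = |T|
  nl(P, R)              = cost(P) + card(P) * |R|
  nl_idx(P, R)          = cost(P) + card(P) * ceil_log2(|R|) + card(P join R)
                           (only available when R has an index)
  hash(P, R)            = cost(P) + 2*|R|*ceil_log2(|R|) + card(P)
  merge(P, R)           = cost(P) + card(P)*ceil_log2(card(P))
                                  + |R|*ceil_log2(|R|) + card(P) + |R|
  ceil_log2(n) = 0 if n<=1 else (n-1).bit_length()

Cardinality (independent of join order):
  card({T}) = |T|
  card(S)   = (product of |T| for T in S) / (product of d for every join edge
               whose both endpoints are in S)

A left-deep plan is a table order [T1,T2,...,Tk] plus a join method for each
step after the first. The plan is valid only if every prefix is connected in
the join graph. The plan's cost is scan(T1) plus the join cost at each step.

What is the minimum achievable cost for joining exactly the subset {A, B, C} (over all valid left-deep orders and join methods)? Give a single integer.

2700

Selinger DP over subsets of {A,B,C}:
  {A}: scan cost=100, card=100
  {B}: scan cost=250, card=250
  {C}: scan cost=80, card=80
  {AB}: card=1000; try (B,nl_idx)→1900, (A,hash)→1900, (B,merge)→3150, (A,merge)→3300, (B,hash)→4200, (B,nl)→25100 …(+1); best=1900 via (B,nl_idx)
  {AC}: card=100; try (C,nl_idx)→900, (C,hash)→1320, (A,merge)→1520, (C,merge)→1540, (A,hash)→1560, (A,nl)→8080 …(+1); best=900 via (C,nl_idx)
  {ABC}: card=1000; try (B,nl_idx)→2700, (B,merge)→3950, (C,hash)→4020, (B,hash)→5000, (C,nl_idx)→9900, (C,merge)→13540 …(+2); best=2700 via (B,nl_idx)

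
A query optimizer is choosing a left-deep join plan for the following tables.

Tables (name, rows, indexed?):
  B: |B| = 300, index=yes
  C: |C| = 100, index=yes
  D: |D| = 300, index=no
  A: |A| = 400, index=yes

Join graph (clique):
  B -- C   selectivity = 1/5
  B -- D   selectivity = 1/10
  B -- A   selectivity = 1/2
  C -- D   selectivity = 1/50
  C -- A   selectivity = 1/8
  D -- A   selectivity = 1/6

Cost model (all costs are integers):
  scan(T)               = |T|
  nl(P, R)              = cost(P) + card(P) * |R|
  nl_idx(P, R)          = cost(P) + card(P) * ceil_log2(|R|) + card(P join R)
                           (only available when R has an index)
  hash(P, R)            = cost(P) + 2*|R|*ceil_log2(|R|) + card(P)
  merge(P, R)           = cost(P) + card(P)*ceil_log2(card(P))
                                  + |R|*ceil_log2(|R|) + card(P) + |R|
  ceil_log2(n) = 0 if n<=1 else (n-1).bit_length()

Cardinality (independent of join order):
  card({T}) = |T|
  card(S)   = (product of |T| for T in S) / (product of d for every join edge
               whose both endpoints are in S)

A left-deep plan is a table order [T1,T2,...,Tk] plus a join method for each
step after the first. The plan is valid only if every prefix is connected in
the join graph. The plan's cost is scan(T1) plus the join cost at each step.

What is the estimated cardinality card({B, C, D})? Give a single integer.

Tables in S: B(300), C(100), D(300)
Edges inside S: B-C(d=5), B-D(d=10), C-D(d=50)
numerator = 300 * 100 * 300 = 9000000
denominator = 5 * 10 * 50 = 2500
card(S) = 9000000 / 2500 = 3600

3600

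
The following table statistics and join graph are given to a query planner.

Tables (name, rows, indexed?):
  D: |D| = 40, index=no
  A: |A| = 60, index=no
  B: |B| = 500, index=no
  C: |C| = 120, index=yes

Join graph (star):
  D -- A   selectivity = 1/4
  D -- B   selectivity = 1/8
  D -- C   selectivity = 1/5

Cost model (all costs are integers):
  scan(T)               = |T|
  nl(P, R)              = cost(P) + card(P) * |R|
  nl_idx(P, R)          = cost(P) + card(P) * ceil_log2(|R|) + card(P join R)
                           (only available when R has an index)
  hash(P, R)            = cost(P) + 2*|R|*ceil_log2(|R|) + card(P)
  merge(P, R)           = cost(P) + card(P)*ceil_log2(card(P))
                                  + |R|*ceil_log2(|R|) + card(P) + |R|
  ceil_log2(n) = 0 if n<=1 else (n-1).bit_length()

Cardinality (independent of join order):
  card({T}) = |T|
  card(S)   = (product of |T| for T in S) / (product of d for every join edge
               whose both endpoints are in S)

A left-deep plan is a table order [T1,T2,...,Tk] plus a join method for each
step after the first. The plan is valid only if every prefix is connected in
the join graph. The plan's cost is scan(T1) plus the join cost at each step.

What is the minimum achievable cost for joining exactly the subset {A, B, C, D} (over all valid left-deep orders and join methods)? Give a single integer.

25800

Selinger DP over subsets of {A,B,C,D}:
  {D}: scan cost=40, card=40
  {A}: scan cost=60, card=60
  {B}: scan cost=500, card=500
  {C}: scan cost=120, card=120
  {AD}: card=600; try (D,hash)→600, (A,merge)→740, (D,merge)→760, (A,hash)→800, (A,nl)→2440, (D,nl)→2460; best=600 via (D,hash)
  {BD}: card=2500; try (D,hash)→1480, (B,merge)→5320, (D,merge)→5780, (B,hash)→9080, (B,nl)→20040, (D,nl)→20500; best=1480 via (D,hash)
  {CD}: card=960; try (D,hash)→720, (C,merge)→1280, (C,nl_idx)→1280, (D,merge)→1360, (C,hash)→1760, (C,nl)→4840 …(+1); best=720 via (D,hash)
  {ABD}: card=37500; try (A,hash)→4700, (B,hash)→10200, (B,merge)→12200, (A,merge)→34400, (A,nl)→151480, (B,nl)→300600; best=4700 via (A,hash)
  {ACD}: card=14400; try (A,hash)→2400, (C,hash)→2880, (C,merge)→8160, (A,merge)→11700, (C,nl_idx)→19200, (A,nl)→58320 …(+1); best=2400 via (A,hash)
  {BCD}: card=60000; try (C,hash)→5660, (B,hash)→10680, (B,merge)→16280, (C,merge)→34940, (C,nl_idx)→78980, (C,nl)→301480 …(+1); best=5660 via (C,hash)
  {ABCD}: card=900000; try (B,hash)→25800, (C,hash)→43880, (A,hash)→66380, (B,merge)→223400, (C,merge)→643160, (A,merge)→1026080 …(+4); best=25800 via (B,hash)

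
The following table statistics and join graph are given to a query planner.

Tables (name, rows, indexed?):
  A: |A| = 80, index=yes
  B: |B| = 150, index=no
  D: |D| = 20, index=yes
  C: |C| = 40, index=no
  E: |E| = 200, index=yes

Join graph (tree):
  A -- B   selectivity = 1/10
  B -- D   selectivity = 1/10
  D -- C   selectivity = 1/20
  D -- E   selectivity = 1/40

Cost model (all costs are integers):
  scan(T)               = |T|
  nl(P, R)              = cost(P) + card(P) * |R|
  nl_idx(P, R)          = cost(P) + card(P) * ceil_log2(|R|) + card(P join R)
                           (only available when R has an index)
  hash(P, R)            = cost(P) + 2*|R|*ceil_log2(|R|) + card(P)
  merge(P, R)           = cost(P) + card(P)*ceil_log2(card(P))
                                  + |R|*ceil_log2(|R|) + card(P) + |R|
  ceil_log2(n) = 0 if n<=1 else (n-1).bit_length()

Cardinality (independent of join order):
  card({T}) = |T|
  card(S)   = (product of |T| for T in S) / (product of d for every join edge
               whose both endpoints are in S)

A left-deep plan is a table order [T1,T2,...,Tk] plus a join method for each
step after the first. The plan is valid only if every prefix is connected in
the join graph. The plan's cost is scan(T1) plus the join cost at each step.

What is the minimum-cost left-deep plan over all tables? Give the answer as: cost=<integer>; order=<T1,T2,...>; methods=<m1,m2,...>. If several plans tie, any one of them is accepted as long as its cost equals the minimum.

Selinger DP (subsets sized 1..n):
  {A}: scan cost=80, card=80
  {B}: scan cost=150, card=150
  {D}: scan cost=20, card=20
  {C}: scan cost=40, card=40
  {E}: scan cost=200, card=200
  {AB}: card=1200; try (A,hash)→1420, (B,merge)→2070, (A,merge)→2140, (A,nl_idx)→2400, (B,hash)→2560, (B,nl)→12080 …(+1); best=1420 via (A,hash)
  {BD}: card=300; try (D,hash)→500, (D,nl_idx)→1200, (B,merge)→1490, (D,merge)→1620, (B,hash)→2440, (B,nl)→3020 …(+1); best=500 via (D,hash)
  {CD}: card=40; try (D,hash)→280, (D,nl_idx)→280, (C,merge)→420, (D,merge)→440, (C,hash)→520, (C,nl)→820 …(+1); best=280 via (D,hash)
  {DE}: card=100; try (E,nl_idx)→280, (D,hash)→600, (D,nl_idx)→1300, (E,merge)→1940, (D,merge)→2120, (E,hash)→3240 …(+2); best=280 via (E,nl_idx)
  {ABD}: card=2400; try (A,hash)→1920, (D,hash)→2820, (A,merge)→4140, (A,nl_idx)→5000, (D,nl_idx)→9820, (D,merge)→15940 …(+2); best=1920 via (A,hash)
  {BCD}: card=600; try (C,hash)→1280, (B,merge)→1910, (B,hash)→2720, (C,merge)→3780, (B,nl)→6280, (C,nl)→12500; best=1280 via (C,hash)
  {BDE}: card=1500; try (B,merge)→2430, (B,hash)→2780, (E,hash)→4000, (E,nl_idx)→4400, (E,merge)→5300, (B,nl)→15280 …(+1); best=2430 via (B,merge)
  {CDE}: card=200; try (E,nl_idx)→800, (C,hash)→860, (C,merge)→1360, (E,merge)→2360, (E,hash)→3520, (C,nl)→4280 …(+1); best=800 via (E,nl_idx)
  {ABCD}: card=4800; try (A,hash)→3000, (C,hash)→4800, (A,merge)→8520, (A,nl_idx)→10280, (C,merge)→33400, (A,nl)→49280 …(+1); best=3000 via (A,hash)
  {ABDE}: card=12000; try (A,hash)→5050, (E,hash)→7520, (A,merge)→21070, (A,nl_idx)→24930, (E,nl_idx)→33120, (E,merge)→34920 …(+2); best=5050 via (A,hash)
  {BCDE}: card=3000; try (B,hash)→3400, (B,merge)→3950, (C,hash)→4410, (E,hash)→5080, (E,nl_idx)→9080, (E,merge)→9680 …(+4); best=3400 via (B,hash)
  {ABCDE}: card=24000; try (A,hash)→7520, (E,hash)→11000, (C,hash)→17530, (A,merge)→43040, (A,nl_idx)→48400, (E,nl_idx)→65400 …(+5); best=7520 via (A,hash)

cost=7520; order=C,D,E,B,A; methods=hash,nl_idx,hash,hash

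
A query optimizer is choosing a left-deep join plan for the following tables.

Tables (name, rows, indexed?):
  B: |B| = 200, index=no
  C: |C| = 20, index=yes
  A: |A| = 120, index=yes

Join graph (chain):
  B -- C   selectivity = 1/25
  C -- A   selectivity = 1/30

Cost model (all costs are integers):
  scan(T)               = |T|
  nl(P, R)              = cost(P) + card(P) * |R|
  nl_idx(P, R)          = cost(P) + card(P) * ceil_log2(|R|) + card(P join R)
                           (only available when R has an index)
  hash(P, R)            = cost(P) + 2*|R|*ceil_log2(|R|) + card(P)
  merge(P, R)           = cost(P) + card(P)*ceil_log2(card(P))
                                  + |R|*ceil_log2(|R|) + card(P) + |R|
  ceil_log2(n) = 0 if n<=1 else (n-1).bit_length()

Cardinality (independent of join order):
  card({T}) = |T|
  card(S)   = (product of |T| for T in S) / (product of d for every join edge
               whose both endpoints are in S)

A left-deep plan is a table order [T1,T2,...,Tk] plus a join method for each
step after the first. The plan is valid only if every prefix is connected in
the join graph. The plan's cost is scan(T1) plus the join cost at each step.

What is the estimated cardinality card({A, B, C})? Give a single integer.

Tables in S: A(120), B(200), C(20)
Edges inside S: B-C(d=25), C-A(d=30)
numerator = 120 * 200 * 20 = 480000
denominator = 25 * 30 = 750
card(S) = 480000 / 750 = 640

640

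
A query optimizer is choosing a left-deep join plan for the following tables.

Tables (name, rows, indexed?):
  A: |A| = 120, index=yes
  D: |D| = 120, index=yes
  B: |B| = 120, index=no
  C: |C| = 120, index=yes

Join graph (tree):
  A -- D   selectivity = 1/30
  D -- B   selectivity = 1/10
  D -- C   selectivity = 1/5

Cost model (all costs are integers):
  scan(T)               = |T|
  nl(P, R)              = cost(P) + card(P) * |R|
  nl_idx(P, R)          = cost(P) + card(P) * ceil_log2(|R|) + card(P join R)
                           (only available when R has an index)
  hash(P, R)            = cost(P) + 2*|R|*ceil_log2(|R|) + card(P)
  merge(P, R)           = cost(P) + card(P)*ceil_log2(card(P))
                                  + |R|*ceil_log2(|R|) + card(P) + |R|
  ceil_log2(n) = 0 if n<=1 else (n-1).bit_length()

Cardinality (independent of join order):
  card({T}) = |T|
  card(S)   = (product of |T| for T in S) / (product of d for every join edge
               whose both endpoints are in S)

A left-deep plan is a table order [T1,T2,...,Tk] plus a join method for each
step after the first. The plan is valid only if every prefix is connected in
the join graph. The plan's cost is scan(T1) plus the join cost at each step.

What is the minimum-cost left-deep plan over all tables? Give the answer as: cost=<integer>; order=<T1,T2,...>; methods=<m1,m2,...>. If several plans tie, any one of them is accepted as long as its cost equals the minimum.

Selinger DP (subsets sized 1..n):
  {A}: scan cost=120, card=120
  {D}: scan cost=120, card=120
  {B}: scan cost=120, card=120
  {C}: scan cost=120, card=120
  {AD}: card=480; try (D,nl_idx)→1440, (A,nl_idx)→1440, (D,hash)→1920, (A,hash)→1920, (D,merge)→2040, (A,merge)→2040 …(+2); best=1440 via (D,nl_idx)
  {BD}: card=1440; try (D,hash)→1920, (B,hash)→1920, (D,merge)→2040, (B,merge)→2040, (D,nl_idx)→2400, (D,nl)→14520 …(+1); best=1920 via (D,hash)
  {CD}: card=2880; try (D,hash)→1920, (C,hash)→1920, (D,merge)→2040, (C,merge)→2040, (D,nl_idx)→3840, (C,nl_idx)→3840 …(+2); best=1920 via (D,hash)
  {ABD}: card=5760; try (B,hash)→3600, (A,hash)→5040, (B,merge)→7200, (A,nl_idx)→17760, (A,merge)→20160, (B,nl)→59040 …(+1); best=3600 via (B,hash)
  {ACD}: card=11520; try (C,hash)→3600, (A,hash)→6480, (C,merge)→7200, (C,nl_idx)→16320, (A,nl_idx)→33600, (A,merge)→40320 …(+2); best=3600 via (C,hash)
  {BCD}: card=34560; try (C,hash)→5040, (B,hash)→6480, (C,merge)→20160, (B,merge)→40320, (C,nl_idx)→46560, (C,nl)→174720 …(+1); best=5040 via (C,hash)
  {ABCD}: card=138240; try (C,hash)→11040, (B,hash)→16800, (A,hash)→41280, (C,merge)→85200, (B,merge)→177360, (C,nl_idx)→182160 …(+5); best=11040 via (C,hash)

cost=11040; order=A,D,B,C; methods=nl_idx,hash,hash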